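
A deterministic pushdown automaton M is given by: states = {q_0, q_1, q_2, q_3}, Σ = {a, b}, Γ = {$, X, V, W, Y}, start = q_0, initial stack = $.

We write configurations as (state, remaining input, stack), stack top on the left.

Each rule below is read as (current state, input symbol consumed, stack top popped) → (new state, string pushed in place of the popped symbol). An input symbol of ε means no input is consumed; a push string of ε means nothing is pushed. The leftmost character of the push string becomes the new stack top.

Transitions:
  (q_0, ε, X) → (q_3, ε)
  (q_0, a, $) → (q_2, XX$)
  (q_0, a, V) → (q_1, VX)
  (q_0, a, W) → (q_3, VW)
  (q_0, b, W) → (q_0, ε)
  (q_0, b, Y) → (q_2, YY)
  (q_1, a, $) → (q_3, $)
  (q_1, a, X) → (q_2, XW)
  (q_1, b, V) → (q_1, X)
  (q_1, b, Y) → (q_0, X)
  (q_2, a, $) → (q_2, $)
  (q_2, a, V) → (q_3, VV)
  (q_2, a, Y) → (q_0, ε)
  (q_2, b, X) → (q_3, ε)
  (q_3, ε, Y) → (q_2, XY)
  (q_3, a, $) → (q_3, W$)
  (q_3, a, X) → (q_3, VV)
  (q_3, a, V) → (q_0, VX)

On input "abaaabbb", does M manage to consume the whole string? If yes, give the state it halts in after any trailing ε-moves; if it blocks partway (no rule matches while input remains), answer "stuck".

stuck

(q_0, abaaabbb, $) ⊢ (q_2, baaabbb, XX$) ⊢ (q_3, aaabbb, X$) ⊢ (q_3, aabbb, VV$) ⊢ (q_0, abbb, VXV$) ⊢ (q_1, bbb, VXXV$) ⊢ (q_1, bb, XXXV$)
No transition for (q_1, b, top X); M blocks with input bb remaining.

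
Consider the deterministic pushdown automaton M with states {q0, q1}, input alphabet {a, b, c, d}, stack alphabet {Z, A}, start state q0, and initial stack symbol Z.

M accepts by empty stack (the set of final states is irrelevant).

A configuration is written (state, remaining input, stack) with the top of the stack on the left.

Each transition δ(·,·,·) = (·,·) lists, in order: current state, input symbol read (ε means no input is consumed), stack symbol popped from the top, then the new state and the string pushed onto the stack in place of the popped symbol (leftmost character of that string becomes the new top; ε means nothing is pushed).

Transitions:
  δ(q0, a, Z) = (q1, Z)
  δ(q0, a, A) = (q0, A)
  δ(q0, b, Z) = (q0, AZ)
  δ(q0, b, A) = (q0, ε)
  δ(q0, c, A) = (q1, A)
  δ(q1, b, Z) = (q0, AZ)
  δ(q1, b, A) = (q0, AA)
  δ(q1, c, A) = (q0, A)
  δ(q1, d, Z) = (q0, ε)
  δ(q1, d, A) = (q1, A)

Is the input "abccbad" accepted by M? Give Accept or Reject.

(q0, abccbad, Z)
  read a, top Z: go to q1, push Z → (q1, bccbad, Z)
  read b, top Z: go to q0, push AZ → (q0, ccbad, AZ)
  read c, top A: go to q1, push A → (q1, cbad, AZ)
  read c, top A: go to q0, push A → (q0, bad, AZ)
  read b, top A: go to q0, push ε → (q0, ad, Z)
  read a, top Z: go to q1, push Z → (q1, d, Z)
  read d, top Z: go to q0, push ε → (q0, ε, ε)
All input consumed and the stack is empty.

Accept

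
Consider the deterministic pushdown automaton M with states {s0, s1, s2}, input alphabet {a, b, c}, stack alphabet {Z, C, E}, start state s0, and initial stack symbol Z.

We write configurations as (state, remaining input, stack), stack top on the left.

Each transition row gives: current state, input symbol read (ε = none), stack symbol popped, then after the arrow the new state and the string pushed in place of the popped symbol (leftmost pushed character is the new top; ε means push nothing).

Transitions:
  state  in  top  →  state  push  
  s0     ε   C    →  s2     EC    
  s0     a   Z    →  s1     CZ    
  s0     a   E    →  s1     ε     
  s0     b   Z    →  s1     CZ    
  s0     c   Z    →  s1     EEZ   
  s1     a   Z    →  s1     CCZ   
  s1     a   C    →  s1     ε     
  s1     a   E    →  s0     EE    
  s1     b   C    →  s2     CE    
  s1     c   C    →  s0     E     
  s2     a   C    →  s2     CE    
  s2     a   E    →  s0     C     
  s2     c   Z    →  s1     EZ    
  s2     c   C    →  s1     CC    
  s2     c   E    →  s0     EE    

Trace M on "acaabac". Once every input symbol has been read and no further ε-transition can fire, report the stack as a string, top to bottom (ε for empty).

(s0, acaabac, Z) ⊢ (s1, caabac, CZ) ⊢ (s0, aabac, EZ) ⊢ (s1, abac, Z) ⊢ (s1, bac, CCZ) ⊢ (s2, ac, CECZ) ⊢ (s2, c, CEECZ) ⊢ (s1, ε, CCEECZ)
All input consumed in state s1 with stack CCEECZ.

CCEECZ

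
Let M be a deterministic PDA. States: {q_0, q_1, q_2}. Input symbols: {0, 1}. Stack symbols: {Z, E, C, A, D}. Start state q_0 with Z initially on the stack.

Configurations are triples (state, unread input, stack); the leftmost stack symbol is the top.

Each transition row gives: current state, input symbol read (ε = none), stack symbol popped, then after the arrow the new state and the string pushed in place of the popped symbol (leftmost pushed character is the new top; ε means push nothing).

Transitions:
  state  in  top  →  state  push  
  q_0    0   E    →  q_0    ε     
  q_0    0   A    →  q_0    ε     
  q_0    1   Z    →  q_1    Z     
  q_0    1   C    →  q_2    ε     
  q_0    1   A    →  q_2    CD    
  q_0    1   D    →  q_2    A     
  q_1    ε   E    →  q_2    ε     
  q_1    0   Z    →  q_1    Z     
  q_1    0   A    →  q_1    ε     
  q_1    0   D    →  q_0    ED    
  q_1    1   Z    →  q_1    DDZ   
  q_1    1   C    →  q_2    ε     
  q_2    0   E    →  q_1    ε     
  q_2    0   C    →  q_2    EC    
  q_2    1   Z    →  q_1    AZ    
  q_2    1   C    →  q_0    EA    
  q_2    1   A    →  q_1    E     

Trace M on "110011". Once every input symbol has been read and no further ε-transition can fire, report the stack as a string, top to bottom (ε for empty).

(q_0, 110011, Z)
  read 1, top Z: go to q_1, push Z → (q_1, 10011, Z)
  read 1, top Z: go to q_1, push DDZ → (q_1, 0011, DDZ)
  read 0, top D: go to q_0, push ED → (q_0, 011, EDDZ)
  read 0, top E: go to q_0, push ε → (q_0, 11, DDZ)
  read 1, top D: go to q_2, push A → (q_2, 1, ADZ)
  read 1, top A: go to q_1, push E → (q_1, ε, EDZ)
  ε-move, top E: go to q_2, push ε → (q_2, ε, DZ)
All input consumed in state q_2 with stack DZ.

DZ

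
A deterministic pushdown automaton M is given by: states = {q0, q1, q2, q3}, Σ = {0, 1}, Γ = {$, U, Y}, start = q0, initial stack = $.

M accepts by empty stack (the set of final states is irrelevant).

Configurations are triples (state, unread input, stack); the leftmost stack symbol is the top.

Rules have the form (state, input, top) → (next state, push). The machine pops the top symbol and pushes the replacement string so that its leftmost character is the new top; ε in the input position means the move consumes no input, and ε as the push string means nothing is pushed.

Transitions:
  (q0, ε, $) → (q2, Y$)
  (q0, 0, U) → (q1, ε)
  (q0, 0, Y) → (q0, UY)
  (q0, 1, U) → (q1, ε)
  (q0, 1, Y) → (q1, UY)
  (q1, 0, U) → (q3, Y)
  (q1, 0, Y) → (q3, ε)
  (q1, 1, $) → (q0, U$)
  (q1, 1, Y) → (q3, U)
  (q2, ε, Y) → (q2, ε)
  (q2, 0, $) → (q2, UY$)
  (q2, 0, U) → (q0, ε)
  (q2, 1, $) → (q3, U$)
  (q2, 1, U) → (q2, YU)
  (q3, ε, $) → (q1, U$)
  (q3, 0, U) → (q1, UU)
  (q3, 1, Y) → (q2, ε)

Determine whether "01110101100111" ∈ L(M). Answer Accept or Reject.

Reject

(q0, 01110101100111, $)
  ε-move, top $: go to q2, push Y$ → (q2, 01110101100111, Y$)
  ε-move, top Y: go to q2, push ε → (q2, 01110101100111, $)
  read 0, top $: go to q2, push UY$ → (q2, 1110101100111, UY$)
  read 1, top U: go to q2, push YU → (q2, 110101100111, YUY$)
  ε-move, top Y: go to q2, push ε → (q2, 110101100111, UY$)
  read 1, top U: go to q2, push YU → (q2, 10101100111, YUY$)
  ε-move, top Y: go to q2, push ε → (q2, 10101100111, UY$)
  read 1, top U: go to q2, push YU → (q2, 0101100111, YUY$)
  ε-move, top Y: go to q2, push ε → (q2, 0101100111, UY$)
  read 0, top U: go to q0, push ε → (q0, 101100111, Y$)
  read 1, top Y: go to q1, push UY → (q1, 01100111, UY$)
  read 0, top U: go to q3, push Y → (q3, 1100111, YY$)
  read 1, top Y: go to q2, push ε → (q2, 100111, Y$)
  ε-move, top Y: go to q2, push ε → (q2, 100111, $)
  read 1, top $: go to q3, push U$ → (q3, 00111, U$)
  read 0, top U: go to q1, push UU → (q1, 0111, UU$)
  read 0, top U: go to q3, push Y → (q3, 111, YU$)
  read 1, top Y: go to q2, push ε → (q2, 11, U$)
  read 1, top U: go to q2, push YU → (q2, 1, YU$)
  ε-move, top Y: go to q2, push ε → (q2, 1, U$)
  read 1, top U: go to q2, push YU → (q2, ε, YU$)
  ε-move, top Y: go to q2, push ε → (q2, ε, U$)
All input consumed; stack is U$, not empty, and no further ε-move applies.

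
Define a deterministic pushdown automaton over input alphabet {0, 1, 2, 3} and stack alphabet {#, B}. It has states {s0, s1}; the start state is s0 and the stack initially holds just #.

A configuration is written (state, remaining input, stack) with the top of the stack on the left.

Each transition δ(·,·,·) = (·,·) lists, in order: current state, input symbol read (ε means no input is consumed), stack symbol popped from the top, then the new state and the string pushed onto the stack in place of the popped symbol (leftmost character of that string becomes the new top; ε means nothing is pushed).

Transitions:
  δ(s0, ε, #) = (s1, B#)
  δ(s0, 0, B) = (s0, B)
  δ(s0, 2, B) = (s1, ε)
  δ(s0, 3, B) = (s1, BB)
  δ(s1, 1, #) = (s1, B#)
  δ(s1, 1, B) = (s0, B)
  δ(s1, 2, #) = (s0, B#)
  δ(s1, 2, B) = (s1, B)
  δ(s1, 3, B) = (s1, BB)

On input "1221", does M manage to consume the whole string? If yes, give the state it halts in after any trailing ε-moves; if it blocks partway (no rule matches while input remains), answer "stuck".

(s0, 1221, #)
  ε-move, top #: go to s1, push B# → (s1, 1221, B#)
  read 1, top B: go to s0, push B → (s0, 221, B#)
  read 2, top B: go to s1, push ε → (s1, 21, #)
  read 2, top #: go to s0, push B# → (s0, 1, B#)
No transition for (s0, 1, top B); M blocks with input 1 remaining.

stuck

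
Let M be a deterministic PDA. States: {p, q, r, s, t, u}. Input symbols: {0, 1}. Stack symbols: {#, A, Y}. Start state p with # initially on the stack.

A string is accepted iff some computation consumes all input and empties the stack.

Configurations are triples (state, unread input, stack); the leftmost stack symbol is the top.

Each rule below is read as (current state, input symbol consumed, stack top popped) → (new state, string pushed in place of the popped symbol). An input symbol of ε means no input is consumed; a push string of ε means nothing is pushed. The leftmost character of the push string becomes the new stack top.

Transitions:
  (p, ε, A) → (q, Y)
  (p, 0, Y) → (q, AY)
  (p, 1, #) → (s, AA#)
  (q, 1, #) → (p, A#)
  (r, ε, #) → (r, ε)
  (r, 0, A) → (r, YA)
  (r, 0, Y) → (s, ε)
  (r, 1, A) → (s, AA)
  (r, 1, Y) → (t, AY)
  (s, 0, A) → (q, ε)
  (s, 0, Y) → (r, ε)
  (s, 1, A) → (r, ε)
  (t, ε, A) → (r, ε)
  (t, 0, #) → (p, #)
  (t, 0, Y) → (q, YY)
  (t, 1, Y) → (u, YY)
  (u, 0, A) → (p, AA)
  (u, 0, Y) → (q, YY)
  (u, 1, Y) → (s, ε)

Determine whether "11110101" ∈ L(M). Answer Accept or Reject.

(p, 11110101, #)
  read 1, top #: go to s, push AA# → (s, 1110101, AA#)
  read 1, top A: go to r, push ε → (r, 110101, A#)
  read 1, top A: go to s, push AA → (s, 10101, AA#)
  read 1, top A: go to r, push ε → (r, 0101, A#)
  read 0, top A: go to r, push YA → (r, 101, YA#)
  read 1, top Y: go to t, push AY → (t, 01, AYA#)
  ε-move, top A: go to r, push ε → (r, 01, YA#)
  read 0, top Y: go to s, push ε → (s, 1, A#)
  read 1, top A: go to r, push ε → (r, ε, #)
  ε-move, top #: go to r, push ε → (r, ε, ε)
All input consumed and the stack is empty.

Accept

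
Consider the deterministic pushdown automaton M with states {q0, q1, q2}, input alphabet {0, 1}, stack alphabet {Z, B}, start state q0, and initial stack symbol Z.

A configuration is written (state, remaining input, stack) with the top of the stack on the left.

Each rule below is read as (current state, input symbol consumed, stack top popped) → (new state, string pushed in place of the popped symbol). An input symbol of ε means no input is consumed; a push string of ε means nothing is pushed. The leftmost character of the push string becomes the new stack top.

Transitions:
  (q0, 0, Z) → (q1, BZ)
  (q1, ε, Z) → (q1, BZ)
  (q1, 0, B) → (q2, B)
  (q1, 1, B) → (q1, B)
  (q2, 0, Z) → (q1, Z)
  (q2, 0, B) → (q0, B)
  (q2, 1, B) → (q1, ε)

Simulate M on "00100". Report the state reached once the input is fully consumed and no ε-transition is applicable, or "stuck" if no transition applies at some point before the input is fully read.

q0

(q0, 00100, Z)
  read 0, top Z: go to q1, push BZ → (q1, 0100, BZ)
  read 0, top B: go to q2, push B → (q2, 100, BZ)
  read 1, top B: go to q1, push ε → (q1, 00, Z)
  ε-move, top Z: go to q1, push BZ → (q1, 00, BZ)
  read 0, top B: go to q2, push B → (q2, 0, BZ)
  read 0, top B: go to q0, push B → (q0, ε, BZ)
All input consumed; M is in state q0.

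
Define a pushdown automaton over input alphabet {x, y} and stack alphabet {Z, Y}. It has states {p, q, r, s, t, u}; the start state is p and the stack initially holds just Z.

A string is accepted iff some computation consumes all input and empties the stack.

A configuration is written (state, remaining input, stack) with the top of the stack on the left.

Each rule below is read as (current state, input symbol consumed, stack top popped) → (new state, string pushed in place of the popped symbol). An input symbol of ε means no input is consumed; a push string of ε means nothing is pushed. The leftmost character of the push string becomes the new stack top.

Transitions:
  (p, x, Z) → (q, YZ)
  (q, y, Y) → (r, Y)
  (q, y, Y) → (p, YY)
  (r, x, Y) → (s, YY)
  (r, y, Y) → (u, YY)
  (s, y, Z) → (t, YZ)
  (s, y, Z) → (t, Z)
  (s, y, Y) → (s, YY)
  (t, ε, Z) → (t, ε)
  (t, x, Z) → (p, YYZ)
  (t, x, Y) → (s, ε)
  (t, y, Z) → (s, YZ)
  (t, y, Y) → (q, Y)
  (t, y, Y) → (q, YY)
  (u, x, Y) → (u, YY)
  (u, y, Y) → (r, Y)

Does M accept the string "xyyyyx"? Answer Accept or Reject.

No computation consumes all input and empties the stack.

Reject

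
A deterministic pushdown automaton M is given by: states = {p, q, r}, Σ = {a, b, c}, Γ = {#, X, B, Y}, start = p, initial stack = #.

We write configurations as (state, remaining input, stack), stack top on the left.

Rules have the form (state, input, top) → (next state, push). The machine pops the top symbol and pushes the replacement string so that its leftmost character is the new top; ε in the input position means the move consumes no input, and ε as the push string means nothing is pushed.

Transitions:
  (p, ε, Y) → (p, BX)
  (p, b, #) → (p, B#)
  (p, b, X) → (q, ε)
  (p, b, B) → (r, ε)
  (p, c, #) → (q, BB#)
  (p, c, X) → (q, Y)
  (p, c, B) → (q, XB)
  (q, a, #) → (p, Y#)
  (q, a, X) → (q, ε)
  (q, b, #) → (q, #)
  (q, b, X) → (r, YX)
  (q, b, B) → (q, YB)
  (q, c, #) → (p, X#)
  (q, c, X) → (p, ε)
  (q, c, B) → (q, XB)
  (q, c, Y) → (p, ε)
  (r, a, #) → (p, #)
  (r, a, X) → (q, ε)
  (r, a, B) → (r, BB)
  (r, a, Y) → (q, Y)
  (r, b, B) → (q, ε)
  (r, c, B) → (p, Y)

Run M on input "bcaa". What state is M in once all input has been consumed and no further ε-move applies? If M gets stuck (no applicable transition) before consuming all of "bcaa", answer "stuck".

stuck

(p, bcaa, #) ⊢ (p, caa, B#) ⊢ (q, aa, XB#) ⊢ (q, a, B#)
No transition for (q, a, top B); M blocks with input a remaining.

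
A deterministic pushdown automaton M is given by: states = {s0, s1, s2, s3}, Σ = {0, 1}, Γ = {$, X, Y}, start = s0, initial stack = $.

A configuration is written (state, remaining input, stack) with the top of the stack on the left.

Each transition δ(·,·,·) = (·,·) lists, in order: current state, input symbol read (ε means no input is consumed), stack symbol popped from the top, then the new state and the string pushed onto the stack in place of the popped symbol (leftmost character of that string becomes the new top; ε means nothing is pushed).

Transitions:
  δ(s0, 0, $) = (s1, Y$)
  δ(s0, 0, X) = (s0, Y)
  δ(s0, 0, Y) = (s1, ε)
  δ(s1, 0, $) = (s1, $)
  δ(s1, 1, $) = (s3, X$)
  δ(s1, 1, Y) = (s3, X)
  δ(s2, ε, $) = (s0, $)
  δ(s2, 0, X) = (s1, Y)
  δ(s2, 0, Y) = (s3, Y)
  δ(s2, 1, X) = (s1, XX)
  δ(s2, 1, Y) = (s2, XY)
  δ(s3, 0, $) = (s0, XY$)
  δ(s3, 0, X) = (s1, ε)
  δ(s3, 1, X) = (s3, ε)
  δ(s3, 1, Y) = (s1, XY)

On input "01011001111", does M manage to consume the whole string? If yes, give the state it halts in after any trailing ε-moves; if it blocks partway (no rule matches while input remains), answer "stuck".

(s0, 01011001111, $) ⊢ (s1, 1011001111, Y$) ⊢ (s3, 011001111, X$) ⊢ (s1, 11001111, $) ⊢ (s3, 1001111, X$) ⊢ (s3, 001111, $) ⊢ (s0, 01111, XY$) ⊢ (s0, 1111, YY$)
No transition for (s0, 1, top Y); M blocks with input 1111 remaining.

stuck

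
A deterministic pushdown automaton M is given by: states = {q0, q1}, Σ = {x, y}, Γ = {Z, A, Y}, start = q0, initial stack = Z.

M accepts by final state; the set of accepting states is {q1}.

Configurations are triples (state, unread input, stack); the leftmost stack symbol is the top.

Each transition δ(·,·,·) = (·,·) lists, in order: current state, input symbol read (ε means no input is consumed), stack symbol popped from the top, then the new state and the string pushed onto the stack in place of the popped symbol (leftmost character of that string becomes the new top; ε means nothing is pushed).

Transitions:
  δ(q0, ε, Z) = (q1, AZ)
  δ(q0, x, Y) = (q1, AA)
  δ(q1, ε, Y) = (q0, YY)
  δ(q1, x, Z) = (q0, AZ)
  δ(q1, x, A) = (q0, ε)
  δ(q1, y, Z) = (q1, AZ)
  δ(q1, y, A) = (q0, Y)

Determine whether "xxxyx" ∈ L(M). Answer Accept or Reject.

(q0, xxxyx, Z)
  ε-move, top Z: go to q1, push AZ → (q1, xxxyx, AZ)
  read x, top A: go to q0, push ε → (q0, xxyx, Z)
  ε-move, top Z: go to q1, push AZ → (q1, xxyx, AZ)
  read x, top A: go to q0, push ε → (q0, xyx, Z)
  ε-move, top Z: go to q1, push AZ → (q1, xyx, AZ)
  read x, top A: go to q0, push ε → (q0, yx, Z)
  ε-move, top Z: go to q1, push AZ → (q1, yx, AZ)
  read y, top A: go to q0, push Y → (q0, x, YZ)
  read x, top Y: go to q1, push AA → (q1, ε, AAZ)
All input consumed; state q1 ∈ F.

Accept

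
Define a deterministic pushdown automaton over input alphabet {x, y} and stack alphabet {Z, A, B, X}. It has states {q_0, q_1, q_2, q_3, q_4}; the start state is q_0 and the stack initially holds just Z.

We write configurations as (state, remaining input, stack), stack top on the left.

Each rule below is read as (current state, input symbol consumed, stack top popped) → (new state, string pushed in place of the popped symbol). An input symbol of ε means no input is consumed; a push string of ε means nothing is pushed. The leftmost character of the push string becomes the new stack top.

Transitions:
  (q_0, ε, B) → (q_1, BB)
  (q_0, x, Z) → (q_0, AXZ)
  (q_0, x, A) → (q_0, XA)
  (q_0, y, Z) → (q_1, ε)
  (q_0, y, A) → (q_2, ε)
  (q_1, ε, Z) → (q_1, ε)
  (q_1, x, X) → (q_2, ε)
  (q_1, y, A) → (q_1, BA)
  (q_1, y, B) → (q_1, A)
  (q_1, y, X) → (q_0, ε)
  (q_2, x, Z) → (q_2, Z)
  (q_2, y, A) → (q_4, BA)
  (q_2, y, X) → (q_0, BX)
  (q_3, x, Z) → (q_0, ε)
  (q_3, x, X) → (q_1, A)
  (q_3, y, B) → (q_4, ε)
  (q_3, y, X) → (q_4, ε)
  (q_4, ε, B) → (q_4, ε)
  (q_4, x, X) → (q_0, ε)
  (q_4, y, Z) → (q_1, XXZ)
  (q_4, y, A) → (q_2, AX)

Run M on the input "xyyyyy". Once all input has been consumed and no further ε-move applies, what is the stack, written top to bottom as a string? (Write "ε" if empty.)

(q_0, xyyyyy, Z)
  read x, top Z: go to q_0, push AXZ → (q_0, yyyyy, AXZ)
  read y, top A: go to q_2, push ε → (q_2, yyyy, XZ)
  read y, top X: go to q_0, push BX → (q_0, yyy, BXZ)
  ε-move, top B: go to q_1, push BB → (q_1, yyy, BBXZ)
  read y, top B: go to q_1, push A → (q_1, yy, ABXZ)
  read y, top A: go to q_1, push BA → (q_1, y, BABXZ)
  read y, top B: go to q_1, push A → (q_1, ε, AABXZ)
All input consumed in state q_1 with stack AABXZ.

AABXZ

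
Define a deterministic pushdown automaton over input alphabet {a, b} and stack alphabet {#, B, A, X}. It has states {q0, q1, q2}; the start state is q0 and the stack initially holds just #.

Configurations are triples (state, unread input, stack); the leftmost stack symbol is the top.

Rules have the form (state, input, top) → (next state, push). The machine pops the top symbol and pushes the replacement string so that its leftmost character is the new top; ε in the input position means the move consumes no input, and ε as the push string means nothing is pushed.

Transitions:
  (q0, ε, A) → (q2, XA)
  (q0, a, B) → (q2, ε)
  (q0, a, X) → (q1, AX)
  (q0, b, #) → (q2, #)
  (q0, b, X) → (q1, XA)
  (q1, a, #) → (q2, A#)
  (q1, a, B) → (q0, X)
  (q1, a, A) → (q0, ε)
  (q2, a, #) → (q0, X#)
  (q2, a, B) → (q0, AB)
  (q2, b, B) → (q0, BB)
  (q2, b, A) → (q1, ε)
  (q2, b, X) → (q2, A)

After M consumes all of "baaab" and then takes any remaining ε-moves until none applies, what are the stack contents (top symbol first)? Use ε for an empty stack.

XA#

(q0, baaab, #)
  read b, top #: go to q2, push # → (q2, aaab, #)
  read a, top #: go to q0, push X# → (q0, aab, X#)
  read a, top X: go to q1, push AX → (q1, ab, AX#)
  read a, top A: go to q0, push ε → (q0, b, X#)
  read b, top X: go to q1, push XA → (q1, ε, XA#)
All input consumed in state q1 with stack XA#.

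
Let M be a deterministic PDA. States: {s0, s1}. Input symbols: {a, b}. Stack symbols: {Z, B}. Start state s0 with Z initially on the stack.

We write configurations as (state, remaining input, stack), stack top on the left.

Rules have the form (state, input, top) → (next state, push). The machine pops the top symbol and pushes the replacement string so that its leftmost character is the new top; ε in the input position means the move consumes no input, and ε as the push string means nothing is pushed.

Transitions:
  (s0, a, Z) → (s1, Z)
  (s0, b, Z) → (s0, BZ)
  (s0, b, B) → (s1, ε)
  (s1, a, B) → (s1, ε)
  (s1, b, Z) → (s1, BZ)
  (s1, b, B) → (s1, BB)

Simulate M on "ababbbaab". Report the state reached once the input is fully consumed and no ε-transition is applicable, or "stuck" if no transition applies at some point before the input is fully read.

(s0, ababbbaab, Z)
  read a, top Z: go to s1, push Z → (s1, babbbaab, Z)
  read b, top Z: go to s1, push BZ → (s1, abbbaab, BZ)
  read a, top B: go to s1, push ε → (s1, bbbaab, Z)
  read b, top Z: go to s1, push BZ → (s1, bbaab, BZ)
  read b, top B: go to s1, push BB → (s1, baab, BBZ)
  read b, top B: go to s1, push BB → (s1, aab, BBBZ)
  read a, top B: go to s1, push ε → (s1, ab, BBZ)
  read a, top B: go to s1, push ε → (s1, b, BZ)
  read b, top B: go to s1, push BB → (s1, ε, BBZ)
All input consumed; M is in state s1.

s1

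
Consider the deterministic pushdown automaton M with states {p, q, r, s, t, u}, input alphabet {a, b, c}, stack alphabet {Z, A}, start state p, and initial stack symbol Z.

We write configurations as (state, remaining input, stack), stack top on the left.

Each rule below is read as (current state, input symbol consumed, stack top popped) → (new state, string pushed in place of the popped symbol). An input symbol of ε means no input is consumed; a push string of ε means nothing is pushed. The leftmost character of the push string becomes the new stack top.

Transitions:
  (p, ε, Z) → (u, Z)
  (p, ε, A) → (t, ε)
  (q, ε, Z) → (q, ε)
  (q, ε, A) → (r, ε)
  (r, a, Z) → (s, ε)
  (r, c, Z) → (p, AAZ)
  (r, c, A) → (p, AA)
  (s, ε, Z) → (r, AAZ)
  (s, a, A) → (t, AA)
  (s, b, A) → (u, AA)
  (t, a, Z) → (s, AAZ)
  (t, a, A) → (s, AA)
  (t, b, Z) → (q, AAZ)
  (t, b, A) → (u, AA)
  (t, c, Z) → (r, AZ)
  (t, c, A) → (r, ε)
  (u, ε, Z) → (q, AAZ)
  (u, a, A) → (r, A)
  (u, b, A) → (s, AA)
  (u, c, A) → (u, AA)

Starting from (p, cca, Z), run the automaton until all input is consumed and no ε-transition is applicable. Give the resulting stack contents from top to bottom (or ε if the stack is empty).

ε

(p, cca, Z) ⊢ (u, cca, Z) ⊢ (q, cca, AAZ) ⊢ (r, cca, AZ) ⊢ (p, ca, AAZ) ⊢ (t, ca, AZ) ⊢ (r, a, Z) ⊢ (s, ε, ε)
All input consumed in state s with stack ε.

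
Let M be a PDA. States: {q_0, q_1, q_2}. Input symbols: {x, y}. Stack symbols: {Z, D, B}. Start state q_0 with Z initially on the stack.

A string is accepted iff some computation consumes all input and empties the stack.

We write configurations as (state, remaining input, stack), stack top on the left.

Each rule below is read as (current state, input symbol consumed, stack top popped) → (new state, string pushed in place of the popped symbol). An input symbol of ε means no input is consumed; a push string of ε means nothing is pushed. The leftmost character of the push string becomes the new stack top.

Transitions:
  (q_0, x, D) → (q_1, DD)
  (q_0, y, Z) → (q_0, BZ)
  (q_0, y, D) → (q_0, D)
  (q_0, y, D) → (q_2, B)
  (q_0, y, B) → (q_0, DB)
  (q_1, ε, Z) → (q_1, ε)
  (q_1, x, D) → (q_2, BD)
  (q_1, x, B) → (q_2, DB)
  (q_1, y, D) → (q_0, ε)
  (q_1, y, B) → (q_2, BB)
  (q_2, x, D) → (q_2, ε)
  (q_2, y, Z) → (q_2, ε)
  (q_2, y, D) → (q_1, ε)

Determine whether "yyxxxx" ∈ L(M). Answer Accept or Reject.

No computation consumes all input and empties the stack.

Reject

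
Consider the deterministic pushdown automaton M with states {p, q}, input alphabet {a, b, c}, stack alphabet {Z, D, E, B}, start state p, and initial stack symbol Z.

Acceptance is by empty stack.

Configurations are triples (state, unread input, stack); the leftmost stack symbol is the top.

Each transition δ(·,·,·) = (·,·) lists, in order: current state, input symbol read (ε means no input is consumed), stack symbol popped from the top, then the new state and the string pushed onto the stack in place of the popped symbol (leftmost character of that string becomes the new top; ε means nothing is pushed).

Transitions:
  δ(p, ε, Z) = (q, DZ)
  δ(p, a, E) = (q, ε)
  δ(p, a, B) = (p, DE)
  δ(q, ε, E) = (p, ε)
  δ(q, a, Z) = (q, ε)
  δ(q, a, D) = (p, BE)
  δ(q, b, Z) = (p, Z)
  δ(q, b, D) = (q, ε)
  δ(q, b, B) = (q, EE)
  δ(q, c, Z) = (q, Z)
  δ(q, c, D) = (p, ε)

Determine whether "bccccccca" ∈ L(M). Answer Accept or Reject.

Accept

(p, bccccccca, Z) ⊢ (q, bccccccca, DZ) ⊢ (q, ccccccca, Z) ⊢ (q, cccccca, Z) ⊢ (q, ccccca, Z) ⊢ (q, cccca, Z) ⊢ (q, ccca, Z) ⊢ (q, cca, Z) ⊢ (q, ca, Z) ⊢ (q, a, Z) ⊢ (q, ε, ε)
All input consumed and the stack is empty.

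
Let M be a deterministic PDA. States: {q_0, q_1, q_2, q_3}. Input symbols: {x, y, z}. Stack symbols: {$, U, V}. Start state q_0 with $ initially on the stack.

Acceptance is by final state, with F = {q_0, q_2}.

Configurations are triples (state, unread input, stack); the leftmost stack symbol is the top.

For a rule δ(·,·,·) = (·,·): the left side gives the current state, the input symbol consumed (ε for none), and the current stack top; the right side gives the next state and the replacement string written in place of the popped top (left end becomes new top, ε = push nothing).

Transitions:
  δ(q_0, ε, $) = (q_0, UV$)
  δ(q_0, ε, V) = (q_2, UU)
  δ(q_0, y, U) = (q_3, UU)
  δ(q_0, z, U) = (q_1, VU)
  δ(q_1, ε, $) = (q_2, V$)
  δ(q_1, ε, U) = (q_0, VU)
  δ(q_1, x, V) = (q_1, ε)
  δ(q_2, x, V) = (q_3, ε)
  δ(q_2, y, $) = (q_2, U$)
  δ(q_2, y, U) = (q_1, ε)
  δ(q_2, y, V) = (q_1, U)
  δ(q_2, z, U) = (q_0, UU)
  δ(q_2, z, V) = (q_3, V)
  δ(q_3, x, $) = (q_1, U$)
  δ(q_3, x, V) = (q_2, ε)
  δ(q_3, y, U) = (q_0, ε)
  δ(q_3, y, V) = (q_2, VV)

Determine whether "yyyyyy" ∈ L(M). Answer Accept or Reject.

(q_0, yyyyyy, $) ⊢ (q_0, yyyyyy, UV$) ⊢ (q_3, yyyyy, UUV$) ⊢ (q_0, yyyy, UV$) ⊢ (q_3, yyy, UUV$) ⊢ (q_0, yy, UV$) ⊢ (q_3, y, UUV$) ⊢ (q_0, ε, UV$)
All input consumed; state q_0 ∈ F.

Accept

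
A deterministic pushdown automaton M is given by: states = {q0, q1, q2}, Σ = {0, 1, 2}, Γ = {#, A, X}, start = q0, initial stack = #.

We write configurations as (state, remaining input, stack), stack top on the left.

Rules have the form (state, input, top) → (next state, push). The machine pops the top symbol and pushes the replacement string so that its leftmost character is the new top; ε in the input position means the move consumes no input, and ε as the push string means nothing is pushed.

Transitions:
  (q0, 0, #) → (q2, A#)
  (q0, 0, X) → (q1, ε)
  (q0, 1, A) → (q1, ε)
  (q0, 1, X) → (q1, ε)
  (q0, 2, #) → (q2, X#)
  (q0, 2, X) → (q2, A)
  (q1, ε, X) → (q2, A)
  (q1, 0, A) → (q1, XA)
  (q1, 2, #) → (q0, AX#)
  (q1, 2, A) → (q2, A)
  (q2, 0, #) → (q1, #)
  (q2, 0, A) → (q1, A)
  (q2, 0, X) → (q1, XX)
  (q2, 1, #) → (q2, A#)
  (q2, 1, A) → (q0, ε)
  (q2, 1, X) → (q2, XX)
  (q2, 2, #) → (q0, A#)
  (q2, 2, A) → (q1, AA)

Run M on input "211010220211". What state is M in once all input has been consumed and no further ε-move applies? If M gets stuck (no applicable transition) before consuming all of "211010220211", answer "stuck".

(q0, 211010220211, #) ⊢ (q2, 11010220211, X#) ⊢ (q2, 1010220211, XX#) ⊢ (q2, 010220211, XXX#) ⊢ (q1, 10220211, XXXX#) ⊢ (q2, 10220211, AXXX#) ⊢ (q0, 0220211, XXX#) ⊢ (q1, 220211, XX#) ⊢ (q2, 220211, AX#) ⊢ (q1, 20211, AAX#) ⊢ (q2, 0211, AAX#) ⊢ (q1, 211, AAX#) ⊢ (q2, 11, AAX#) ⊢ (q0, 1, AX#) ⊢ (q1, ε, X#) ⊢ (q2, ε, A#)
All input consumed; M is in state q2.

q2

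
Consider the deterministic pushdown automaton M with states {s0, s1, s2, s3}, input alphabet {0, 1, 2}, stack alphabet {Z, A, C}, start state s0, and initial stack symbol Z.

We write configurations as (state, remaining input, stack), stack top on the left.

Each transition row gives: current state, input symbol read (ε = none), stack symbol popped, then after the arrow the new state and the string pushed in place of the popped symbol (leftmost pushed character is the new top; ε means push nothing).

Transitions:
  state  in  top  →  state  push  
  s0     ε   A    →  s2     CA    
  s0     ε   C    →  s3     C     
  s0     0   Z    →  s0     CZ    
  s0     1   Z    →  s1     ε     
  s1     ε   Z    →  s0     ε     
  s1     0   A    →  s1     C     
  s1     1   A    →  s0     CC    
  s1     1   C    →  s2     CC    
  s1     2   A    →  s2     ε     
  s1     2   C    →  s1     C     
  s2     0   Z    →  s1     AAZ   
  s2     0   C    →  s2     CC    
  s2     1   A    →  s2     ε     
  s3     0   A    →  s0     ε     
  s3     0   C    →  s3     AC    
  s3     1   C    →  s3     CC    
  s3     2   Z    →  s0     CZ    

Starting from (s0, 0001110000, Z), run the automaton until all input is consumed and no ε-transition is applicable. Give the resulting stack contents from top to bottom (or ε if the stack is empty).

CCCCZ

(s0, 0001110000, Z) ⊢ (s0, 001110000, CZ) ⊢ (s3, 001110000, CZ) ⊢ (s3, 01110000, ACZ) ⊢ (s0, 1110000, CZ) ⊢ (s3, 1110000, CZ) ⊢ (s3, 110000, CCZ) ⊢ (s3, 10000, CCCZ) ⊢ (s3, 0000, CCCCZ) ⊢ (s3, 000, ACCCCZ) ⊢ (s0, 00, CCCCZ) ⊢ (s3, 00, CCCCZ) ⊢ (s3, 0, ACCCCZ) ⊢ (s0, ε, CCCCZ) ⊢ (s3, ε, CCCCZ)
All input consumed in state s3 with stack CCCCZ.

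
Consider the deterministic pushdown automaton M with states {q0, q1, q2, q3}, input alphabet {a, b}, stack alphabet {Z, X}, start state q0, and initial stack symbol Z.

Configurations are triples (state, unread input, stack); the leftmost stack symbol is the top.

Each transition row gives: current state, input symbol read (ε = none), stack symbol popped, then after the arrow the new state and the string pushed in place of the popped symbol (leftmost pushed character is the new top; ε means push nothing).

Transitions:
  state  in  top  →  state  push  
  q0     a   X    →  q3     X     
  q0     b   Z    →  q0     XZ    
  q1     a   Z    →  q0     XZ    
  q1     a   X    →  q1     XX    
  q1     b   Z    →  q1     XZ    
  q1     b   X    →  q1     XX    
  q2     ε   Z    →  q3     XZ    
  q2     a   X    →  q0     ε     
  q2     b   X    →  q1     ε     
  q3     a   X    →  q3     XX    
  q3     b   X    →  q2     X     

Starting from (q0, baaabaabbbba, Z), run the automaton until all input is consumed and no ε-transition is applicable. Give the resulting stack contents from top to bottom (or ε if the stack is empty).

XXXXZ

(q0, baaabaabbbba, Z) ⊢ (q0, aaabaabbbba, XZ) ⊢ (q3, aabaabbbba, XZ) ⊢ (q3, abaabbbba, XXZ) ⊢ (q3, baabbbba, XXXZ) ⊢ (q2, aabbbba, XXXZ) ⊢ (q0, abbbba, XXZ) ⊢ (q3, bbbba, XXZ) ⊢ (q2, bbba, XXZ) ⊢ (q1, bba, XZ) ⊢ (q1, ba, XXZ) ⊢ (q1, a, XXXZ) ⊢ (q1, ε, XXXXZ)
All input consumed in state q1 with stack XXXXZ.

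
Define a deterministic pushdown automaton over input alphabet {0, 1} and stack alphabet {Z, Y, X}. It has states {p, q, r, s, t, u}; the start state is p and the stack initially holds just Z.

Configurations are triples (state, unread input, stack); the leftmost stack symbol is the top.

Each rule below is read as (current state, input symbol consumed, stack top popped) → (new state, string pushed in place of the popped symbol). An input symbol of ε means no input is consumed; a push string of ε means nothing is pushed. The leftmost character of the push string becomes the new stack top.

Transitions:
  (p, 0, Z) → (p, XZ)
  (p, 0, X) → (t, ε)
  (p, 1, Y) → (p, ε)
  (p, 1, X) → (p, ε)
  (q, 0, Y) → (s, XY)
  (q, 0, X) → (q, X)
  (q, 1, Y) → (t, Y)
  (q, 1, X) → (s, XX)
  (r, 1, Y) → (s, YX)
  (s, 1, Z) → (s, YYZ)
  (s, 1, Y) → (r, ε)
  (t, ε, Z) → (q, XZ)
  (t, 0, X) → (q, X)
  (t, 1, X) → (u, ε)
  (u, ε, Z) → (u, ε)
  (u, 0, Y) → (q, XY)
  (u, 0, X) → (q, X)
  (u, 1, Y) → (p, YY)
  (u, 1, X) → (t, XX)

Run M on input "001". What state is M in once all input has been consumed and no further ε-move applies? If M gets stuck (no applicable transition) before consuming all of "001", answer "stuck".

(p, 001, Z)
  read 0, top Z: go to p, push XZ → (p, 01, XZ)
  read 0, top X: go to t, push ε → (t, 1, Z)
  ε-move, top Z: go to q, push XZ → (q, 1, XZ)
  read 1, top X: go to s, push XX → (s, ε, XXZ)
All input consumed; M is in state s.

s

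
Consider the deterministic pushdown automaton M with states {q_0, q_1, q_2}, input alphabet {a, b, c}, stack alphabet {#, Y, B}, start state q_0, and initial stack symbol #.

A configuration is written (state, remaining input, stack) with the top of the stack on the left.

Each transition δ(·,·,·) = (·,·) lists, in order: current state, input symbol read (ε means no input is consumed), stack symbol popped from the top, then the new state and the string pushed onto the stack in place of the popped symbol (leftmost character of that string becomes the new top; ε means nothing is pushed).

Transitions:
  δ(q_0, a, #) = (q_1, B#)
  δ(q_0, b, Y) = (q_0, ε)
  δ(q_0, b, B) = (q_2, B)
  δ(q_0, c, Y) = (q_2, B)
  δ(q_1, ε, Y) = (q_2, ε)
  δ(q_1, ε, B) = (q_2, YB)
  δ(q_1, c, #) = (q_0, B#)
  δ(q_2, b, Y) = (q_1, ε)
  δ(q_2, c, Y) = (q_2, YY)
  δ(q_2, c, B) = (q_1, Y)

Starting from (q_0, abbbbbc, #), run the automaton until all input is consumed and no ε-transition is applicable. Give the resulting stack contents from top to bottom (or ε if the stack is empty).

YYB#

(q_0, abbbbbc, #)
  read a, top #: go to q_1, push B# → (q_1, bbbbbc, B#)
  ε-move, top B: go to q_2, push YB → (q_2, bbbbbc, YB#)
  read b, top Y: go to q_1, push ε → (q_1, bbbbc, B#)
  ε-move, top B: go to q_2, push YB → (q_2, bbbbc, YB#)
  read b, top Y: go to q_1, push ε → (q_1, bbbc, B#)
  ε-move, top B: go to q_2, push YB → (q_2, bbbc, YB#)
  read b, top Y: go to q_1, push ε → (q_1, bbc, B#)
  ε-move, top B: go to q_2, push YB → (q_2, bbc, YB#)
  read b, top Y: go to q_1, push ε → (q_1, bc, B#)
  ε-move, top B: go to q_2, push YB → (q_2, bc, YB#)
  read b, top Y: go to q_1, push ε → (q_1, c, B#)
  ε-move, top B: go to q_2, push YB → (q_2, c, YB#)
  read c, top Y: go to q_2, push YY → (q_2, ε, YYB#)
All input consumed in state q_2 with stack YYB#.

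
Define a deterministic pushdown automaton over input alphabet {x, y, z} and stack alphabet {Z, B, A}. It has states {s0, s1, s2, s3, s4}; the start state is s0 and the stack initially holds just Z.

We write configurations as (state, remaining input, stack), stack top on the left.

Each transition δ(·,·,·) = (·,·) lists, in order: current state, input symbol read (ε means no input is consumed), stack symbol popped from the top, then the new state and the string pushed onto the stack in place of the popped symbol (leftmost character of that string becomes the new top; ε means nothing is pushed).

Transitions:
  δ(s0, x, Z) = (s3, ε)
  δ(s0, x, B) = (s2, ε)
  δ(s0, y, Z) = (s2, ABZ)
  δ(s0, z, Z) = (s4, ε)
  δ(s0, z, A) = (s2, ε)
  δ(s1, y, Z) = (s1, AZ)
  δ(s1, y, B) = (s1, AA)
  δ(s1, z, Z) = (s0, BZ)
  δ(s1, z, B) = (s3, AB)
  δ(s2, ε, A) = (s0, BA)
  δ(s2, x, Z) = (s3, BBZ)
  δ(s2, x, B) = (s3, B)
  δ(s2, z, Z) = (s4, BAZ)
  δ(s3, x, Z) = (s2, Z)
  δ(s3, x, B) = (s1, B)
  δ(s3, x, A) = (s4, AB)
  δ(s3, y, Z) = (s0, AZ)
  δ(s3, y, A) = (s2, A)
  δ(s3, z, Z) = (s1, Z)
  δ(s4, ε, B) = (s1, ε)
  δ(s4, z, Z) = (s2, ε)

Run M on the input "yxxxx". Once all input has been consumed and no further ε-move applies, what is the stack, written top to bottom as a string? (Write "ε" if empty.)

(s0, yxxxx, Z) ⊢ (s2, xxxx, ABZ) ⊢ (s0, xxxx, BABZ) ⊢ (s2, xxx, ABZ) ⊢ (s0, xxx, BABZ) ⊢ (s2, xx, ABZ) ⊢ (s0, xx, BABZ) ⊢ (s2, x, ABZ) ⊢ (s0, x, BABZ) ⊢ (s2, ε, ABZ) ⊢ (s0, ε, BABZ)
All input consumed in state s0 with stack BABZ.

BABZ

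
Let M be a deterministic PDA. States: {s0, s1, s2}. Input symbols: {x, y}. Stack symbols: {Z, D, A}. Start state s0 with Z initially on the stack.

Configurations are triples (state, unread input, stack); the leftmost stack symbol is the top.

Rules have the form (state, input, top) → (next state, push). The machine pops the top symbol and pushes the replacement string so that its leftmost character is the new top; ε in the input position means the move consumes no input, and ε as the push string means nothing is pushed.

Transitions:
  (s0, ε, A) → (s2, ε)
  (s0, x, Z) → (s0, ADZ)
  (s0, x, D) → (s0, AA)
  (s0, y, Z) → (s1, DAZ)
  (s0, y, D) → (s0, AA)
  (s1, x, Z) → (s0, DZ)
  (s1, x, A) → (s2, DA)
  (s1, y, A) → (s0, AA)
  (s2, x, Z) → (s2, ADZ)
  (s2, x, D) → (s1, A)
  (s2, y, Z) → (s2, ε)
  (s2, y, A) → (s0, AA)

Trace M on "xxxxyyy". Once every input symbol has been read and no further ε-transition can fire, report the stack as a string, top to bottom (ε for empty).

AAZ

(s0, xxxxyyy, Z)
  read x, top Z: go to s0, push ADZ → (s0, xxxyyy, ADZ)
  ε-move, top A: go to s2, push ε → (s2, xxxyyy, DZ)
  read x, top D: go to s1, push A → (s1, xxyyy, AZ)
  read x, top A: go to s2, push DA → (s2, xyyy, DAZ)
  read x, top D: go to s1, push A → (s1, yyy, AAZ)
  read y, top A: go to s0, push AA → (s0, yy, AAAZ)
  ε-move, top A: go to s2, push ε → (s2, yy, AAZ)
  read y, top A: go to s0, push AA → (s0, y, AAAZ)
  ε-move, top A: go to s2, push ε → (s2, y, AAZ)
  read y, top A: go to s0, push AA → (s0, ε, AAAZ)
  ε-move, top A: go to s2, push ε → (s2, ε, AAZ)
All input consumed in state s2 with stack AAZ.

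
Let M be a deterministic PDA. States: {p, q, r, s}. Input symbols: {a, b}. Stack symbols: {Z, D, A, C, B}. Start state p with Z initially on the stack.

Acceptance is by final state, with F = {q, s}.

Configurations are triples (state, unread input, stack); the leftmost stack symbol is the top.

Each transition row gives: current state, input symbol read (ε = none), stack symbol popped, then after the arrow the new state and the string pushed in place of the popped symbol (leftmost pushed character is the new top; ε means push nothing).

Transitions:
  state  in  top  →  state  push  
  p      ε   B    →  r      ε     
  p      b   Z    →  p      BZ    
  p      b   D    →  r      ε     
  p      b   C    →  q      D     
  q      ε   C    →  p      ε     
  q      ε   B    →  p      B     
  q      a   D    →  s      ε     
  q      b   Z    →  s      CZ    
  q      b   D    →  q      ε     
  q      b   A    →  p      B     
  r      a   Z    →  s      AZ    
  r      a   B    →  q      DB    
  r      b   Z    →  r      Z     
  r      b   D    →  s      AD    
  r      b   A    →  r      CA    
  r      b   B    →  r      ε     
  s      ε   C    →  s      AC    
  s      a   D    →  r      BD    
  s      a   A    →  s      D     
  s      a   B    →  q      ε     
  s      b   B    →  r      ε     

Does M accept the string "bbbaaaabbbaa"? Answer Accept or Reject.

(p, bbbaaaabbbaa, Z)
  read b, top Z: go to p, push BZ → (p, bbaaaabbbaa, BZ)
  ε-move, top B: go to r, push ε → (r, bbaaaabbbaa, Z)
  read b, top Z: go to r, push Z → (r, baaaabbbaa, Z)
  read b, top Z: go to r, push Z → (r, aaaabbbaa, Z)
  read a, top Z: go to s, push AZ → (s, aaabbbaa, AZ)
  read a, top A: go to s, push D → (s, aabbbaa, DZ)
  read a, top D: go to r, push BD → (r, abbbaa, BDZ)
  read a, top B: go to q, push DB → (q, bbbaa, DBDZ)
  read b, top D: go to q, push ε → (q, bbaa, BDZ)
  ε-move, top B: go to p, push B → (p, bbaa, BDZ)
  ε-move, top B: go to r, push ε → (r, bbaa, DZ)
  read b, top D: go to s, push AD → (s, baa, ADZ)
No transition applies at (s, baa, ADZ); input not fully consumed.

Reject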